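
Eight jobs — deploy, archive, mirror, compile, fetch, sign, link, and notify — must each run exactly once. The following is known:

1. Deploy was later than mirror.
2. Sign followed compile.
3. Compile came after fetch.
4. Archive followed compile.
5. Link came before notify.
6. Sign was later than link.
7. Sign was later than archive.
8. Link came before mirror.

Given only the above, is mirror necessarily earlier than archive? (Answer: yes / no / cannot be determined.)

No chain of stated constraints runs from mirror to archive, and none runs from archive to mirror either.
So the relative order of mirror and archive is not fixed by the given facts.

cannot be determined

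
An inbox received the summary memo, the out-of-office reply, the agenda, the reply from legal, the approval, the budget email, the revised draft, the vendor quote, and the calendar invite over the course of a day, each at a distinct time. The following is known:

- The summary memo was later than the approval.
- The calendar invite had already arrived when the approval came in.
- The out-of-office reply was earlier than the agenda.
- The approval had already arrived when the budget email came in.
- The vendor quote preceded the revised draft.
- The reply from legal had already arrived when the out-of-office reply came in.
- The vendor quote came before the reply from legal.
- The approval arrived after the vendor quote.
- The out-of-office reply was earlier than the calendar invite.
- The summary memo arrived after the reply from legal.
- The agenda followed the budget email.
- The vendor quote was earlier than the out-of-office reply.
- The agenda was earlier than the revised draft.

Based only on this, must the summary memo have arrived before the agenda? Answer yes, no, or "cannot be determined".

cannot be determined

No chain of stated constraints runs from the summary memo to the agenda, and none runs from the agenda to the summary memo either.
So the relative order of the summary memo and the agenda is not fixed by the given facts.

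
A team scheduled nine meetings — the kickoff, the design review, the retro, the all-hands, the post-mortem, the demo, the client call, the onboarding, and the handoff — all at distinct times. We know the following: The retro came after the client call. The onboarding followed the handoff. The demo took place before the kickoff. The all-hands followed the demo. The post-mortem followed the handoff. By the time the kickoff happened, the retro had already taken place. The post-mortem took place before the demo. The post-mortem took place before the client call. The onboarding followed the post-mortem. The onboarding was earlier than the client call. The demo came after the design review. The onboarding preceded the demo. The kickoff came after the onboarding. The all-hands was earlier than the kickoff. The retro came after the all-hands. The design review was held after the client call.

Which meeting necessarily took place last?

Every other meeting has a chain of constraints placing it before the kickoff, so the kickoff is last.

the kickoff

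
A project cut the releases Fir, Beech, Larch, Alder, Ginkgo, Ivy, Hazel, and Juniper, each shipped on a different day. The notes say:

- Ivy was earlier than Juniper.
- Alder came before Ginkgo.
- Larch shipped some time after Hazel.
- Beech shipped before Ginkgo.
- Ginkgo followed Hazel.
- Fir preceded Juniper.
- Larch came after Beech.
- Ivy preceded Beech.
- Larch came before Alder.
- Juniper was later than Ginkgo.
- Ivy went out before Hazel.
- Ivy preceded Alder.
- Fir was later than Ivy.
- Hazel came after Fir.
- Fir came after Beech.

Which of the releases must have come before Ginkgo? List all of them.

Directly stated before Ginkgo: Alder, Beech, and Hazel.
Fir reaches Ginkgo via Fir → Hazel → Ginkgo.
Ivy reaches Ginkgo via Ivy → Alder → Ginkgo.
Larch reaches Ginkgo via Larch → Alder → Ginkgo.

Alder, Beech, Fir, Hazel, Ivy, Larch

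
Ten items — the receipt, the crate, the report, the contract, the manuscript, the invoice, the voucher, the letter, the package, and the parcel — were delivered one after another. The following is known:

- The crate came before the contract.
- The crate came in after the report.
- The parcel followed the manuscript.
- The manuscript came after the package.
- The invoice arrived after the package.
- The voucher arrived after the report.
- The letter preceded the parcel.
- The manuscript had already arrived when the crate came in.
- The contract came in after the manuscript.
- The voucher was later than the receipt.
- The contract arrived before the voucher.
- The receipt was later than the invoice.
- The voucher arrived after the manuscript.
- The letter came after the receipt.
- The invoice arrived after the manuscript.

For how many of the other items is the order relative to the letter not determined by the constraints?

Forced before the letter: the invoice, the manuscript, the package, and the receipt; forced after the letter: the parcel.
That leaves the contract, the crate, the report, and the voucher with no forced order relative to the letter — 4.

4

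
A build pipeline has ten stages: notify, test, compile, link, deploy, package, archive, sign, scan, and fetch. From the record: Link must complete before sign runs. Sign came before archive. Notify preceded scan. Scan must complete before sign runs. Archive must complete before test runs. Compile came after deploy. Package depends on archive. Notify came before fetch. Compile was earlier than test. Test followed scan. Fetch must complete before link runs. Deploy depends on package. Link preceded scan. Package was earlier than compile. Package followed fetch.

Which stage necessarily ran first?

notify

Notify has a chain of constraints placing it before every other stage, so notify must be first.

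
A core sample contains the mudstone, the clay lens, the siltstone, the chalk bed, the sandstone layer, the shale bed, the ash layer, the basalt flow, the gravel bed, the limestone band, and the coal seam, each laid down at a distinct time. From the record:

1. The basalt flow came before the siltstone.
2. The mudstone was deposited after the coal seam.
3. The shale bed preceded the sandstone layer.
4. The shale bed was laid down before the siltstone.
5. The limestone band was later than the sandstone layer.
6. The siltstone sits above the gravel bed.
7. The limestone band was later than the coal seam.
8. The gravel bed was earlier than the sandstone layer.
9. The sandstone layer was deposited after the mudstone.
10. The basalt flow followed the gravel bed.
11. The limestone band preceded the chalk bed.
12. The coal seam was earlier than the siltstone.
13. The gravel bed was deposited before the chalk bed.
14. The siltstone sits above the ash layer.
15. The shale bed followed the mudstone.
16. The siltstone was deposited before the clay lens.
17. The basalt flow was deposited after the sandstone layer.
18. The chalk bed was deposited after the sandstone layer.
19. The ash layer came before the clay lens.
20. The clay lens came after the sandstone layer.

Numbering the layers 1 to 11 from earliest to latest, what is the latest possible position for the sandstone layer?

6

The sandstone layer must come before the basalt flow, the chalk bed, the clay lens, the limestone band, and the siltstone — 5 layers forced after it.
Everything else can be placed before the sandstone layer in some valid order, so the sandstone layer can sit as late as position 11 − 5 = 6.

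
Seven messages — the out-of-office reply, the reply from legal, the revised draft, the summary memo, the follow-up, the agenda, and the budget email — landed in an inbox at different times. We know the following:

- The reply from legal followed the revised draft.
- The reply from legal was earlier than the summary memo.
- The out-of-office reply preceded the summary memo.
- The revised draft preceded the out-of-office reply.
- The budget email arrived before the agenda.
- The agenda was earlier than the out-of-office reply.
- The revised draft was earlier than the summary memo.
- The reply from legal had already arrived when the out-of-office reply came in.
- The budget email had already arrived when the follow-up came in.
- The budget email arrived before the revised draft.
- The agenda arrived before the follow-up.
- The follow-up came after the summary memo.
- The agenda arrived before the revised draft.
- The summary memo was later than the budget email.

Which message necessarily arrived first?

The budget email has a chain of constraints placing it before every other message, so the budget email must be first.

the budget email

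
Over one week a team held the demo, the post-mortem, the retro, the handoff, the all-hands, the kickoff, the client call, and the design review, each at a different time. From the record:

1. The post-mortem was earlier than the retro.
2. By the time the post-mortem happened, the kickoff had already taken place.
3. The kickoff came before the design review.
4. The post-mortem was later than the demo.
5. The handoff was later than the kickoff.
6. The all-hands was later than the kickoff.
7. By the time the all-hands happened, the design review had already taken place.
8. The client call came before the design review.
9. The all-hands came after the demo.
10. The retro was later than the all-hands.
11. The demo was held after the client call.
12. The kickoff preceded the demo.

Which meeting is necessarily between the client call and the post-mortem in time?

Tracing the constraints gives the client call → the demo → the post-mortem, so the demo sits after the client call and before the post-mortem.
No other meeting is forced both after the client call and before the post-mortem.

the demo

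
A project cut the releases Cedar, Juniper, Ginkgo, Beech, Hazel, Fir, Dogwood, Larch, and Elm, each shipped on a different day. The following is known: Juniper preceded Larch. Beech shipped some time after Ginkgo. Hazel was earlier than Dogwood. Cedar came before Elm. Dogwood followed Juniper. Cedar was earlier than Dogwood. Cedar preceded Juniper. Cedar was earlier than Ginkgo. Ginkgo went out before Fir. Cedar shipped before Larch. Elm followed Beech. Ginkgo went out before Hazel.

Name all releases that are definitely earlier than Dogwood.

Cedar, Ginkgo, Hazel, Juniper

Directly stated before Dogwood: Cedar, Hazel, and Juniper.
Ginkgo reaches Dogwood via Ginkgo → Hazel → Dogwood.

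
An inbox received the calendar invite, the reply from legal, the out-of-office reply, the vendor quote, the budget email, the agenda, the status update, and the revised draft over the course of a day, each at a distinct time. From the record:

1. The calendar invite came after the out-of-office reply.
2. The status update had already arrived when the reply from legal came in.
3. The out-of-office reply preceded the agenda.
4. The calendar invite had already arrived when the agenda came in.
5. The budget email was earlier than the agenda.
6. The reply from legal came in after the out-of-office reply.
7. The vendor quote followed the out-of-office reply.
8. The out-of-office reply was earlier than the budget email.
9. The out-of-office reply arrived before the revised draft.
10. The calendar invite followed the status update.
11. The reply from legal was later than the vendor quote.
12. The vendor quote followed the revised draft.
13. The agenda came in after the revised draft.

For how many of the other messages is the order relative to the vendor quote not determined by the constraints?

4

Forced before the vendor quote: the out-of-office reply and the revised draft; forced after the vendor quote: the reply from legal.
That leaves the agenda, the budget email, the calendar invite, and the status update with no forced order relative to the vendor quote — 4.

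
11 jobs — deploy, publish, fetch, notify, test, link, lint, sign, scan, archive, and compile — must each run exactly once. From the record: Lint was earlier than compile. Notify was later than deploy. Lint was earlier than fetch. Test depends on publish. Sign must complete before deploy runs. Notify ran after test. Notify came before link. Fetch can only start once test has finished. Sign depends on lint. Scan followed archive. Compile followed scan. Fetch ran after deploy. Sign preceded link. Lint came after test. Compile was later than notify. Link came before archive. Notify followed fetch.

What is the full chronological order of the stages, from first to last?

The constraints fix every adjacent pair, so only one ordering works:
publish → test → lint → sign → deploy → fetch → notify → link → archive → scan → compile.

publish, test, lint, sign, deploy, fetch, notify, link, archive, scan, compile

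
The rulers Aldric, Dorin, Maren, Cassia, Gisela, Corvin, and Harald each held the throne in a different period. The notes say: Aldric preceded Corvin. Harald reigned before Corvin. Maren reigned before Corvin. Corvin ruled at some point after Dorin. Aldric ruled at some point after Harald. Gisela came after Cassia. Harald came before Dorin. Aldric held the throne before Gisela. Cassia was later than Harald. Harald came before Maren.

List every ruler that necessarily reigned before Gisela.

Directly stated before Gisela: Aldric and Cassia.
Harald reaches Gisela via Harald → Aldric → Gisela.
No chain forces Dorin (or any of the others) ahead of Gisela.

Aldric, Cassia, Harald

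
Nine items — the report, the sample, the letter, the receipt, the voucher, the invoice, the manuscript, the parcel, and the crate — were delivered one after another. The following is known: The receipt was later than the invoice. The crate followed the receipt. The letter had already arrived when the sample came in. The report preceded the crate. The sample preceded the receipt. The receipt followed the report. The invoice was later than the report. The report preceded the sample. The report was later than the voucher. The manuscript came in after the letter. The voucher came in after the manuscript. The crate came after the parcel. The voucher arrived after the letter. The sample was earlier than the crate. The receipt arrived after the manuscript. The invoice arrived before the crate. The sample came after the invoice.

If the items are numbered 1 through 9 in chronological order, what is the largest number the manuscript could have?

The manuscript must come before the crate, the invoice, the receipt, the report, the sample, and the voucher — 6 items forced after it.
Everything else can be placed before the manuscript in some valid order, so the manuscript can sit as late as position 9 − 6 = 3.

3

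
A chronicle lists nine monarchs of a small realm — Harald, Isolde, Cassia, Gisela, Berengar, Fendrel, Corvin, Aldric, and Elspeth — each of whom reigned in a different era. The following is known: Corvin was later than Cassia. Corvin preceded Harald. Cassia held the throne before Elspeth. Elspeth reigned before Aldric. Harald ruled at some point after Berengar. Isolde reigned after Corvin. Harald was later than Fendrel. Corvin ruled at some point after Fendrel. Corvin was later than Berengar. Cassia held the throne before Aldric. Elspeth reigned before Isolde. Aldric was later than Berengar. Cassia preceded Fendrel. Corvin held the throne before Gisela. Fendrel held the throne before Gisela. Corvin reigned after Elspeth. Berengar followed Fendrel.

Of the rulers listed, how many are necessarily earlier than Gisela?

Directly stated before Gisela: Corvin and Fendrel.
Berengar reaches Gisela via Berengar → Corvin → Gisela.
Cassia reaches Gisela via Cassia → Fendrel → Gisela.
Elspeth reaches Gisela via Elspeth → Corvin → Gisela.
No chain forces Harald (or any of the others) ahead of Gisela.
That's Berengar, Cassia, Corvin, Elspeth, and Fendrel — 5 in all.

5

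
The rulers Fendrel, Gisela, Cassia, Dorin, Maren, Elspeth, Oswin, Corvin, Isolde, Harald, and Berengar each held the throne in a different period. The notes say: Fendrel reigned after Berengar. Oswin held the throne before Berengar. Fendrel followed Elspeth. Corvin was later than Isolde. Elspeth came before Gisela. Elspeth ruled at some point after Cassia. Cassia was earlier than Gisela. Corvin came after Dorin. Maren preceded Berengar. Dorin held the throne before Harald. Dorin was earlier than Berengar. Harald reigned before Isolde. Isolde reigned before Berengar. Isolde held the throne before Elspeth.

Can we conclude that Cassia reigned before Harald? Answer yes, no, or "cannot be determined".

cannot be determined

No chain of stated constraints runs from Cassia to Harald, and none runs from Harald to Cassia either.
So the relative order of Cassia and Harald is not fixed by the given facts.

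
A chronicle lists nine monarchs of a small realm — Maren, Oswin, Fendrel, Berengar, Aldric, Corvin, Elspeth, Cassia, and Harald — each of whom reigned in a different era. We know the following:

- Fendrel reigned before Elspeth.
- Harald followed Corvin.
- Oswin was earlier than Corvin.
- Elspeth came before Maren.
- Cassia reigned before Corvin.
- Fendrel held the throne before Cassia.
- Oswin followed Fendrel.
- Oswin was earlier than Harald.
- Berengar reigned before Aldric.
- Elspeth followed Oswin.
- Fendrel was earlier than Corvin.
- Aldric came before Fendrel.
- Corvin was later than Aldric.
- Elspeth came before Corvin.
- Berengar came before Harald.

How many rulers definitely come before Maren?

5

Directly stated before Maren: Elspeth.
Aldric reaches Maren via Aldric → Fendrel → Elspeth → Maren.
Berengar reaches Maren via Berengar → Aldric → Fendrel → Elspeth → Maren.
Fendrel reaches Maren via Fendrel → Elspeth → Maren.
Likewise Oswin reaches Maren by chaining the stated constraints.
No chain forces Cassia (or any of the others) ahead of Maren.
That's Aldric, Berengar, Elspeth, Fendrel, and Oswin — 5 in all.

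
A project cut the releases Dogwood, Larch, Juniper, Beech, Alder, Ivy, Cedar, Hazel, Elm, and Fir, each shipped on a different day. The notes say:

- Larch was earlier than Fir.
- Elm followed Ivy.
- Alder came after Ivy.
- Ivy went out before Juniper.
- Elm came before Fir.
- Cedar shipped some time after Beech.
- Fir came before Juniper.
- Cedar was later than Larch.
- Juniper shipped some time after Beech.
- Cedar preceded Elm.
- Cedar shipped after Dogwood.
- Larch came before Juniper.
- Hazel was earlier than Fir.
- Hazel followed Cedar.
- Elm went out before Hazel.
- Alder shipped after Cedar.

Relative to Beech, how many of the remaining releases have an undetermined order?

Forced after Beech: Alder, Cedar, Elm, Fir, Hazel, and Juniper.
That leaves Dogwood, Ivy, and Larch with no forced order relative to Beech — 3.

3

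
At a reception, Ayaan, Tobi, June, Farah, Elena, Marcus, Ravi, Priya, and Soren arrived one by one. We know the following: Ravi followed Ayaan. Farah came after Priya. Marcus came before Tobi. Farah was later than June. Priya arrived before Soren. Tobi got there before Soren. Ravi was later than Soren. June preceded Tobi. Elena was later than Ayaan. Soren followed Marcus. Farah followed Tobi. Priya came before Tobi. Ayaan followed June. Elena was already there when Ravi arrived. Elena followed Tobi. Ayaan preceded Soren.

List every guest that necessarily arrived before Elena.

Ayaan, June, Marcus, Priya, Tobi

Directly stated before Elena: Ayaan and Tobi.
June reaches Elena via June → Tobi → Elena.
Marcus reaches Elena via Marcus → Tobi → Elena.
Priya reaches Elena via Priya → Tobi → Elena.
No chain forces Soren (or any of the others) ahead of Elena.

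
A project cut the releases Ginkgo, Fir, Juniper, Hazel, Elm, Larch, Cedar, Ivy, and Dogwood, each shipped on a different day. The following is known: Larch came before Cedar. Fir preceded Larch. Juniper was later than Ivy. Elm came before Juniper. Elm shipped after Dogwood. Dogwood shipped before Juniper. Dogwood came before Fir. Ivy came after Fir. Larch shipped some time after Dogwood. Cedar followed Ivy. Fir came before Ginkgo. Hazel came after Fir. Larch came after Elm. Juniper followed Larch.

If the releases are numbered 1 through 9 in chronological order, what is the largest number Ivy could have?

7

Ivy must come before Cedar and Juniper — 2 releases forced after it.
Everything else can be placed before Ivy in some valid order, so Ivy can sit as late as position 9 − 2 = 7.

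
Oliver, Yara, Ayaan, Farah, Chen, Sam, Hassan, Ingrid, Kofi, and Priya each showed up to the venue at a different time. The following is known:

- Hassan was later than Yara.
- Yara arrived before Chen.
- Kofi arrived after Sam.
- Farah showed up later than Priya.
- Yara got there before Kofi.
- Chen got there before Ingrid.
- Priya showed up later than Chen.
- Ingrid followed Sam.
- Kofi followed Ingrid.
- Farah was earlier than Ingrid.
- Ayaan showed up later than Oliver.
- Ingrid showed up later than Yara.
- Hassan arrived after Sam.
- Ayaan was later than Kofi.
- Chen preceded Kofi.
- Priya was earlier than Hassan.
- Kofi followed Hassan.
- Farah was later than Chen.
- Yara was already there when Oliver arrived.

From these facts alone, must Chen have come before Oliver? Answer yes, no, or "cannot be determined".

No chain of stated constraints runs from Chen to Oliver, and none runs from Oliver to Chen either.
So the relative order of Chen and Oliver is not fixed by the given facts.

cannot be determined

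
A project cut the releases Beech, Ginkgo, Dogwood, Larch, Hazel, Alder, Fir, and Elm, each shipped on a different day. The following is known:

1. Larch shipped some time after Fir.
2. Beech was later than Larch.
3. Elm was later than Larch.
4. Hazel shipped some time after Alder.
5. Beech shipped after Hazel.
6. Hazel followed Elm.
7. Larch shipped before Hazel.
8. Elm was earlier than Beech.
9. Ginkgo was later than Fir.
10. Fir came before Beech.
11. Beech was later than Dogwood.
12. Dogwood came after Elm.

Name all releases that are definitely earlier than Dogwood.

Directly stated before Dogwood: Elm.
Fir reaches Dogwood via Fir → Larch → Elm → Dogwood.
Larch reaches Dogwood via Larch → Elm → Dogwood.

Elm, Fir, Larch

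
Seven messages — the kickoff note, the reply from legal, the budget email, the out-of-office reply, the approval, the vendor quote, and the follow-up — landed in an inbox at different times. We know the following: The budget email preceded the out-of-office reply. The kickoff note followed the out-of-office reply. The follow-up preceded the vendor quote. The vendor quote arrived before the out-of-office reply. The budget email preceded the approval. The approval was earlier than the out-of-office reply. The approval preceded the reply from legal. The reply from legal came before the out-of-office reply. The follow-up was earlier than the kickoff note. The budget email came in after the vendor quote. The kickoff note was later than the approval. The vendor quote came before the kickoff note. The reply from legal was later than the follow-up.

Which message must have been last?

Every other message has a chain of constraints placing it before the kickoff note, so the kickoff note is last.

the kickoff note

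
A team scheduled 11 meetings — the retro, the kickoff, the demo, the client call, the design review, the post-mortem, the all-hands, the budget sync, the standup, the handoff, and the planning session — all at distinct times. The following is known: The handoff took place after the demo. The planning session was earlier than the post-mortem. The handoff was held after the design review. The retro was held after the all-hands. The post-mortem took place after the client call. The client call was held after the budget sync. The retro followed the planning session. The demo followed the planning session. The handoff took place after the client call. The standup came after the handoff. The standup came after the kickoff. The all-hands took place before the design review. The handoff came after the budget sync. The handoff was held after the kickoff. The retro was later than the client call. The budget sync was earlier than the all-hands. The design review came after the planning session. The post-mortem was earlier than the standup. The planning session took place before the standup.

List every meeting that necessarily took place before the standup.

the all-hands, the budget sync, the client call, the demo, the design review, the handoff, the kickoff, the planning session, the post-mortem

Directly stated before the standup: the handoff, the kickoff, the planning session, and the post-mortem.
The all-hands reaches the standup via the all-hands → the design review → the handoff → the standup.
The budget sync reaches the standup via the budget sync → the handoff → the standup.
The client call reaches the standup via the client call → the handoff → the standup.
Likewise the demo and the design review each reach the standup by chaining the stated constraints.
No chain forces the retro ahead of the standup.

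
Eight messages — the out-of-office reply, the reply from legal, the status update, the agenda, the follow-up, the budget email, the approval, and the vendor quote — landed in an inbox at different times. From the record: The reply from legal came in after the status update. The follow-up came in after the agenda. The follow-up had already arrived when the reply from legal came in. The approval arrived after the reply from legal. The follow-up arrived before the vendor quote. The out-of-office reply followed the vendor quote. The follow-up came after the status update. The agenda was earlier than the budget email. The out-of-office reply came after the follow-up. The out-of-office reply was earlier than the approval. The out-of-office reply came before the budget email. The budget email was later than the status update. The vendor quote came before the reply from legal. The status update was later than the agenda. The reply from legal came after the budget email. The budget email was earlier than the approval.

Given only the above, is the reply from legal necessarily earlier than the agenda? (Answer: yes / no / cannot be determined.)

Tracing the constraints gives the agenda → the budget email → the reply from legal, so the agenda must come before the reply from legal.
That means the reply from legal cannot be before the agenda.

no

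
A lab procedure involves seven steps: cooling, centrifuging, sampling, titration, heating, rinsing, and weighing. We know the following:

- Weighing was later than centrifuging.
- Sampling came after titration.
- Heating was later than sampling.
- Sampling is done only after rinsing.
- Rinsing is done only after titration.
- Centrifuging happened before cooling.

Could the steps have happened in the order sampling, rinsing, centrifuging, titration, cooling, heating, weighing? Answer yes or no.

no

The constraints require titration before rinsing, but in the proposed sequence rinsing appears ahead of titration. That one violation is enough.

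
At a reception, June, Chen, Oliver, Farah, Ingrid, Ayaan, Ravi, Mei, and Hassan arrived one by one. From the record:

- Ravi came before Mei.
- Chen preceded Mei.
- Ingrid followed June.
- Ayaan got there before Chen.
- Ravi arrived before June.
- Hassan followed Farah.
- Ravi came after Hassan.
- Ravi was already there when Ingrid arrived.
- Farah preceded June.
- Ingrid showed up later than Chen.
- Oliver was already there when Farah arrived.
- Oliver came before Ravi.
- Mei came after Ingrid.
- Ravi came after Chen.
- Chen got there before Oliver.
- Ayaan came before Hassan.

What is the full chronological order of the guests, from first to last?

Ayaan, Chen, Oliver, Farah, Hassan, Ravi, June, Ingrid, Mei

The constraints fix every adjacent pair, so only one ordering works:
Ayaan → Chen → Oliver → Farah → Hassan → Ravi → June → Ingrid → Mei.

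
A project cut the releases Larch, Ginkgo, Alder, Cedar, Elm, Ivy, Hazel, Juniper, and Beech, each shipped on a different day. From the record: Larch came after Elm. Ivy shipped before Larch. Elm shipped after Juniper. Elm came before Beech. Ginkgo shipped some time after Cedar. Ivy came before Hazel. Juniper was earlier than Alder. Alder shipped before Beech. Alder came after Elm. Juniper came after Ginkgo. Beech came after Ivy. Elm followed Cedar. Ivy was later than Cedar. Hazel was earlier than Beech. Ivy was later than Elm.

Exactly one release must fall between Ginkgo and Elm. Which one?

Juniper

Tracing the constraints gives Ginkgo → Juniper → Elm, so Juniper sits after Ginkgo and before Elm.
No other release is forced both after Ginkgo and before Elm.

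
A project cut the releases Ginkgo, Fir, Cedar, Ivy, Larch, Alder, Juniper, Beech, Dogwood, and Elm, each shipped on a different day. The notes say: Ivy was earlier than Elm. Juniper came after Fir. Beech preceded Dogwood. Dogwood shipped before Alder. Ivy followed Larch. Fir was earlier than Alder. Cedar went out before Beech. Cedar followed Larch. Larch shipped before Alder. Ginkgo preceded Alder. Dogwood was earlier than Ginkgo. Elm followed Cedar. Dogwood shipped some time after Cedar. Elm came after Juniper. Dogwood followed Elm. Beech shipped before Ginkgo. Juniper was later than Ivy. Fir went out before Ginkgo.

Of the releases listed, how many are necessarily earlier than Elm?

5

Directly stated before Elm: Cedar, Ivy, and Juniper.
Fir reaches Elm via Fir → Juniper → Elm.
Larch reaches Elm via Larch → Ivy → Elm.
No chain forces Beech (or any of the others) ahead of Elm.
That's Cedar, Fir, Ivy, Juniper, and Larch — 5 in all.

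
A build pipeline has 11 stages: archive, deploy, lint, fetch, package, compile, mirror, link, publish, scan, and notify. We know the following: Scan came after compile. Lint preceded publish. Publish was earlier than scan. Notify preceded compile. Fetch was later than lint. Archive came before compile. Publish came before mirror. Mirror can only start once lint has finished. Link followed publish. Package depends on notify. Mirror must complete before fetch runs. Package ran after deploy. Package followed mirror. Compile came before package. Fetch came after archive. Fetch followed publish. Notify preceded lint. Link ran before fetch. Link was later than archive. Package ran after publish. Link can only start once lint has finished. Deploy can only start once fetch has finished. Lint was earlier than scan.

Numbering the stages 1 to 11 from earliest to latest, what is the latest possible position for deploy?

10

Deploy must come before package — 1 stage forced after it.
Everything else can be placed before deploy in some valid order, so deploy can sit as late as position 11 − 1 = 10.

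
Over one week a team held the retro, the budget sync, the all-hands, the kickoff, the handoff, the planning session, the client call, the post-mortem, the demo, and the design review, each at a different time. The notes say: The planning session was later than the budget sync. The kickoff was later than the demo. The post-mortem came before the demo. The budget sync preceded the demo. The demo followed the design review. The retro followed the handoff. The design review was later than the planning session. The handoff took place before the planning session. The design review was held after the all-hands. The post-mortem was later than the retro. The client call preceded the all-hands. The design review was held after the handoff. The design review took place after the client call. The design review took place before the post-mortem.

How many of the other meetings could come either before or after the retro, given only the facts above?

Forced before the retro: the handoff; forced after the retro: the demo, the kickoff, and the post-mortem.
That leaves the all-hands, the budget sync, the client call, the design review, and the planning session with no forced order relative to the retro — 5.

5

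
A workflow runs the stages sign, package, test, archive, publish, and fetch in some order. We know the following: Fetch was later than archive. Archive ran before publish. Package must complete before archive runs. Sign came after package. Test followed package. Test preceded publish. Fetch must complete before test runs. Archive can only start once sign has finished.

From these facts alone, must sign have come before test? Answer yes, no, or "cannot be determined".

Chain the constraints: sign → archive → fetch → test. Each link is directly stated, so sign comes before test.

yes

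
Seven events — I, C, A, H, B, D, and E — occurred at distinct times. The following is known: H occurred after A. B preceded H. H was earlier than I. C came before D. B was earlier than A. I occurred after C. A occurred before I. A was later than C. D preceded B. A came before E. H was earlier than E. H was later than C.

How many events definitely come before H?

Directly stated before H: A, B, and C.
D reaches H via D → B → H.
No chain forces E (or any of the others) ahead of H.
That's A, B, C, and D — 4 in all.

4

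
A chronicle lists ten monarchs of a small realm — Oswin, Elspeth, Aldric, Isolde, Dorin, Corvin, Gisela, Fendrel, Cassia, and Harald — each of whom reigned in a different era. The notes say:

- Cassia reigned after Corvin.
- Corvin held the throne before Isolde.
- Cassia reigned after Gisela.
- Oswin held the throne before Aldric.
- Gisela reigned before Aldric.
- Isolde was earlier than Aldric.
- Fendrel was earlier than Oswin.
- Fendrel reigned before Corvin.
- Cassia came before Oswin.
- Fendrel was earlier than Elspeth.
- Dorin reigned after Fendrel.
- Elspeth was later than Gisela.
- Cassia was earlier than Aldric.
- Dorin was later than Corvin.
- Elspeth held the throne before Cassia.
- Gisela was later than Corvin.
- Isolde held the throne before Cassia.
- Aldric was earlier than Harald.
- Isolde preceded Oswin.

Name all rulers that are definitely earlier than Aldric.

Directly stated before Aldric: Cassia, Gisela, Isolde, and Oswin.
Corvin reaches Aldric via Corvin → Cassia → Aldric.
Elspeth reaches Aldric via Elspeth → Cassia → Aldric.
Fendrel reaches Aldric via Fendrel → Oswin → Aldric.
No chain forces Dorin (or any of the others) ahead of Aldric.

Cassia, Corvin, Elspeth, Fendrel, Gisela, Isolde, Oswin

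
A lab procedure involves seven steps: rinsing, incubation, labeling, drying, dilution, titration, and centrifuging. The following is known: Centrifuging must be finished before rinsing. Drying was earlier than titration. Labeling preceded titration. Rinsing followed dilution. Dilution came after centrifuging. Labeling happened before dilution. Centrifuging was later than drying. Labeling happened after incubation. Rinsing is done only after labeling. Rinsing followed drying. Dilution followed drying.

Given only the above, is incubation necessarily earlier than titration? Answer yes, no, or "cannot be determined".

yes

Chain the constraints: incubation → labeling → titration. Each link is directly stated, so incubation comes before titration.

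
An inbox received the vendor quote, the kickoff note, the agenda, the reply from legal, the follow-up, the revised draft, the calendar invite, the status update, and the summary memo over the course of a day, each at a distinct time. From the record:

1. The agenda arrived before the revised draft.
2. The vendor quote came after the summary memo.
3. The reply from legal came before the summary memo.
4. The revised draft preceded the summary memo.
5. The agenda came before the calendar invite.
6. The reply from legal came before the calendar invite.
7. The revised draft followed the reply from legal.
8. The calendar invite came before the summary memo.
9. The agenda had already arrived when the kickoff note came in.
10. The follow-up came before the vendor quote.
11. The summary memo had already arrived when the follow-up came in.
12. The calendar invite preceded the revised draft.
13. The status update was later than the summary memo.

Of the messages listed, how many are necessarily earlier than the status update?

Directly stated before the status update: the summary memo.
The agenda reaches the status update via the agenda → the calendar invite → the summary memo → the status update.
The calendar invite reaches the status update via the calendar invite → the summary memo → the status update.
The reply from legal reaches the status update via the reply from legal → the summary memo → the status update.
Likewise the revised draft reaches the status update by chaining the stated constraints.
No chain forces the follow-up (or any of the others) ahead of the status update.
That's the agenda, the calendar invite, the reply from legal, the revised draft, and the summary memo — 5 in all.

5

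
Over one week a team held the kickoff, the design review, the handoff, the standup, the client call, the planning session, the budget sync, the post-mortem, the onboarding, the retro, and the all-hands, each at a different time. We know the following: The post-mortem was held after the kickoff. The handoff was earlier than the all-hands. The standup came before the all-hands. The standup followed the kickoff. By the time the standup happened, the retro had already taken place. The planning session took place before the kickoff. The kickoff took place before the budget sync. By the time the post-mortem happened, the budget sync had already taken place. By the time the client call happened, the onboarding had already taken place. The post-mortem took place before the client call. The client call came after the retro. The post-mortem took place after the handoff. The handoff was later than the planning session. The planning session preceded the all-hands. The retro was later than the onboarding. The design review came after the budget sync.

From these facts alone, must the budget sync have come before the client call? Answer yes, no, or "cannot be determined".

Chain the constraints: the budget sync → the post-mortem → the client call. Each link is directly stated, so the budget sync comes before the client call.

yes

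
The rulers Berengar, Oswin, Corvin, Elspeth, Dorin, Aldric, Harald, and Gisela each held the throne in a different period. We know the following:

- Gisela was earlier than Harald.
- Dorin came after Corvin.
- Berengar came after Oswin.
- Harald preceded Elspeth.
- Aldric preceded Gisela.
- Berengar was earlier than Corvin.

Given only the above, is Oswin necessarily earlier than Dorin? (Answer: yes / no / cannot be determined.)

Chain the constraints: Oswin → Berengar → Corvin → Dorin. Each link is directly stated, so Oswin comes before Dorin.

yes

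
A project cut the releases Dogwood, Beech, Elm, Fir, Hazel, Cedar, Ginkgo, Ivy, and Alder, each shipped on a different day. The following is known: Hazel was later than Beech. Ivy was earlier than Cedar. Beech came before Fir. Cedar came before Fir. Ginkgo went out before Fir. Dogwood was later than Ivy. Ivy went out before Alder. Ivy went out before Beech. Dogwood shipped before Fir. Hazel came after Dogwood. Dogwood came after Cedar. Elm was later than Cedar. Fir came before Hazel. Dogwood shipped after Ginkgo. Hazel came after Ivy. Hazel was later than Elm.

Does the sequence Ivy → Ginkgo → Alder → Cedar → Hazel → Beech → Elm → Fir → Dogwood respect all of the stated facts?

no

The constraints require Dogwood before Hazel, but in the proposed sequence Hazel appears ahead of Dogwood. That one violation is enough.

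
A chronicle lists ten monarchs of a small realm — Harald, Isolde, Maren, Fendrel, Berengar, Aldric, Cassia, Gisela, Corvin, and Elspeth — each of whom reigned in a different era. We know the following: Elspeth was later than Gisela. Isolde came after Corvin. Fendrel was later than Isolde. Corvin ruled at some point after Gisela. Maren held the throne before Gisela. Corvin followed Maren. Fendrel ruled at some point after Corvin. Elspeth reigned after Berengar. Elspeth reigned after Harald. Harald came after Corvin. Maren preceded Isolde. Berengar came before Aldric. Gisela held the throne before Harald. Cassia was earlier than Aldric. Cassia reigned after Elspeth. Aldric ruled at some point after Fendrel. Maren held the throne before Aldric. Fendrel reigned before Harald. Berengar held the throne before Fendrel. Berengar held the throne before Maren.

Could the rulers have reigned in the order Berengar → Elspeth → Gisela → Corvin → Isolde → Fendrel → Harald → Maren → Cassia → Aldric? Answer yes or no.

The constraints require Maren before Corvin, but in the proposed sequence Corvin appears ahead of Maren. That one violation is enough.

no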